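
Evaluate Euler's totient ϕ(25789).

23040

Prime factorization: 25789 = 17 · 37 · 41.
φ(17) = 17 − 1 = 16.
φ(37) = 37 − 1 = 36.
φ(41) = 41 − 1 = 40.
Since φ is multiplicative, φ(25789) = 16 · 36 · 40 = 23040.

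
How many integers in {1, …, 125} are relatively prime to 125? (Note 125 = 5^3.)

100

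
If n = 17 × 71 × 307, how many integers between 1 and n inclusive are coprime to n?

342720

φ(17) = 17 − 1 = 16.
φ(71) = 71 − 1 = 70.
φ(307) = 307 − 1 = 306.
Since φ is multiplicative, φ(370549) = 16 · 70 · 306 = 342720.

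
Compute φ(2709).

First factor: 2709 = 3^2 × 7 × 43.
φ(3^2) = 3^2 − 3^1 = 9 − 3 = 6.
φ(7) = 7 − 1 = 6.
φ(43) = 43 − 1 = 42.
φ(2709) = 6 × 6 × 42 = 1512.

1512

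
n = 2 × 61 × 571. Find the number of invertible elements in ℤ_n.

34200

φ(2) = 2 − 1 = 1.
φ(61) = 61 − 1 = 60.
φ(571) = 571 − 1 = 570.
Multiply: 1 · 60 · 570 = 34200.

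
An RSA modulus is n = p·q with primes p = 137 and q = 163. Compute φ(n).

φ(137) = 137 − 1 = 136.
φ(163) = 163 − 1 = 162.
φ(22331) = 136 × 162 = 22032.

22032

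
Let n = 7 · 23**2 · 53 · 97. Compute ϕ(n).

15155712

φ(19037123) = 19037123 · (1 − 1/7) · (1 − 1/23) · (1 − 1/53) · (1 − 1/97)
       = 19037123 · 658944/827701 = 15155712.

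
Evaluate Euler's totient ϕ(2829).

First factor: 2829 = 3 * 23 * 41.
φ(3) = 3 − 1 = 2.
φ(23) = 23 − 1 = 22.
φ(41) = 41 − 1 = 40.
Multiply: 2 · 22 · 40 = 1760.

1760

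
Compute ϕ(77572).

First factor: 77572 = 2^2 · 11 · 41 · 43.
φ(2^2) = 2^1·(2−1) = 2·1 = 2.
φ(11) = 11 − 1 = 10.
φ(41) = 41 − 1 = 40.
φ(43) = 43 − 1 = 42.
Since φ is multiplicative, φ(77572) = 2 · 10 · 40 · 42 = 33600.

33600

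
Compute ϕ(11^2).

φ(121) = 121 · (1 − 1/11)
       = 121 · 10/11 = 110.

110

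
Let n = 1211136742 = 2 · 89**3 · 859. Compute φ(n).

598067184

φ(2) = 2 − 1 = 1.
φ(89^3) = 89^2·(89−1) = 7921·88 = 697048.
φ(859) = 859 − 1 = 858.
Since φ is multiplicative, φ(1211136742) = 1 · 697048 · 858 = 598067184.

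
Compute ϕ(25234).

25234 = 2 * 11 * 31 * 37.
φ(25234) = 25234 · (1 − 1/2) · (1 − 1/11) · (1 − 1/31) · (1 − 1/37)
       = 25234 · 10800/25234 = 10800.

10800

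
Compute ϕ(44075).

33600

First factor: 44075 = 5^2 · 41 · 43.
φ(44075) = 44075 · (1 − 1/5) · (1 − 1/41) · (1 − 1/43)
       = 44075 · 6720/8815 = 33600.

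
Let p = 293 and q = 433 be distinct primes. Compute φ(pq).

126144

φ(pq) = (p−1)(q−1) = 292 · 432 = 126144.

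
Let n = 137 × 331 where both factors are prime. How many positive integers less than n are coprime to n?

44880

φ(137) = 137 − 1 = 136.
φ(331) = 331 − 1 = 330.
φ(45347) = 136 × 330 = 44880.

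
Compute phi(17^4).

78608

φ(83521) = 83521 · (1 − 1/17)
       = 83521 · 16/17 = 78608.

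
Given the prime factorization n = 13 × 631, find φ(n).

φ(8203) = 8203 · (1 − 1/13) · (1 − 1/631)
       = 8203 · 7560/8203 = 7560.

7560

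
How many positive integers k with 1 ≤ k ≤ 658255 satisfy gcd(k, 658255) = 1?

Prime factorization: 658255 = 5 * 13^2 * 19 * 41.
φ(5) = 5 − 1 = 4.
φ(13^2) = 13^1·(13−1) = 13·12 = 156.
φ(19) = 19 − 1 = 18.
φ(41) = 41 − 1 = 40.
Multiply: 4 · 156 · 18 · 40 = 449280.

449280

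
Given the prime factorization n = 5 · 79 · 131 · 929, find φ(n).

37639680

φ(5) = 5 − 1 = 4.
φ(79) = 79 − 1 = 78.
φ(131) = 131 − 1 = 130.
φ(929) = 929 − 1 = 928.
φ(48071105) = 4 × 78 × 130 × 928 = 37639680.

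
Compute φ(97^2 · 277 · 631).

φ(1644570883) = 1644570883 · (1 − 1/97) · (1 − 1/277) · (1 − 1/631)
       = 1644570883 · 16692480/16954339 = 1619170560.

1619170560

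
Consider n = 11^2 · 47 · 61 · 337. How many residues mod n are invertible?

φ(116907659) = 116907659 · (1 − 1/11) · (1 − 1/47) · (1 − 1/61) · (1 − 1/337)
       = 116907659 · 9273600/10627969 = 102009600.

102009600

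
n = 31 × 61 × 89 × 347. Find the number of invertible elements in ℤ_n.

54806400

φ(31) = 31 − 1 = 30.
φ(61) = 61 − 1 = 60.
φ(89) = 89 − 1 = 88.
φ(347) = 347 − 1 = 346.
Multiply: 30 · 60 · 88 · 346 = 54806400.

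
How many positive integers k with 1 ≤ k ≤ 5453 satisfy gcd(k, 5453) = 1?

4320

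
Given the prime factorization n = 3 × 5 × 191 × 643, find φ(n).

φ(3) = 3 − 1 = 2.
φ(5) = 5 − 1 = 4.
φ(191) = 191 − 1 = 190.
φ(643) = 643 − 1 = 642.
Since φ is multiplicative, φ(1842195) = 2 · 4 · 190 · 642 = 975840.

975840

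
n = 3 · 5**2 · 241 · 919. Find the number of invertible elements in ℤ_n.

φ(3) = 3 − 1 = 2.
φ(5^2) = 5^2 − 5^1 = 25 − 5 = 20.
φ(241) = 241 − 1 = 240.
φ(919) = 919 − 1 = 918.
φ(16610925) = 2 × 20 × 240 × 918 = 8812800.

8812800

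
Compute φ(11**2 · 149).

φ(18029) = 18029 · (1 − 1/11) · (1 − 1/149)
       = 18029 · 1480/1639 = 16280.

16280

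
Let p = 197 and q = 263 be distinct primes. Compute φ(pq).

φ(51811) = 51811 · (1 − 1/197) · (1 − 1/263)
       = 51811 · 51352/51811 = 51352.

51352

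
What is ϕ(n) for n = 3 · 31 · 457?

27360

φ(3) = 3 − 1 = 2.
φ(31) = 31 − 1 = 30.
φ(457) = 457 − 1 = 456.
Multiply: 2 · 30 · 456 = 27360.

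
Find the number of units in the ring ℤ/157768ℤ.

69120

157768 = 2**3 · 13 · 37 · 41.
φ(2^3) = 2^3 − 2^2 = 8 − 4 = 4.
φ(13) = 13 − 1 = 12.
φ(37) = 37 − 1 = 36.
φ(41) = 41 − 1 = 40.
φ(157768) = 4 × 12 × 36 × 40 = 69120.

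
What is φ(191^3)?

6931390

φ(6967871) = 6967871 · (1 − 1/191)
       = 6967871 · 190/191 = 6931390.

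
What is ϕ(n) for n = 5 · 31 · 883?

φ(5) = 5 − 1 = 4.
φ(31) = 31 − 1 = 30.
φ(883) = 883 − 1 = 882.
Multiply: 4 · 30 · 882 = 105840.

105840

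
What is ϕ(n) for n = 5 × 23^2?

φ(2645) = 2645 · (1 − 1/5) · (1 − 1/23)
       = 2645 · 88/115 = 2024.

2024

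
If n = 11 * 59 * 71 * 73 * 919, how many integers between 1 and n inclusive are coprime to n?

φ(3091301873) = 3091301873 · (1 − 1/11) · (1 − 1/59) · (1 − 1/71) · (1 − 1/73) · (1 − 1/919)
       = 3091301873 · 2683497600/3091301873 = 2683497600.

2683497600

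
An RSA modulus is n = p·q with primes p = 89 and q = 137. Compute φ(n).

11968

For distinct primes, φ(pq) = (p−1)(q−1) = 88 × 136 = 11968.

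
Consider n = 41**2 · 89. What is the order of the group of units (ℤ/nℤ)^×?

144320

φ(41^2) = 41^2 − 41^1 = 1681 − 41 = 1640.
φ(89) = 89 − 1 = 88.
Multiply: 1640 · 88 = 144320.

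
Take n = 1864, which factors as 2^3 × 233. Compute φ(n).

928

φ(1864) = 1864 · (1 − 1/2) · (1 − 1/233)
       = 1864 · 232/466 = 928.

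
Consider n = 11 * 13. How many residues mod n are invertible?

120

φ(11) = 11 − 1 = 10.
φ(13) = 13 − 1 = 12.
Multiply: 10 · 12 = 120.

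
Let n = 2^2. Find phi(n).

2

φ(4) = 4 · (1 − 1/2)
       = 4 · 1/2 = 2.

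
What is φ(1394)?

640

First factor: 1394 = 2 · 17 · 41.
φ(1394) = 1394 · (1 − 1/2) · (1 − 1/17) · (1 − 1/41)
       = 1394 · 640/1394 = 640.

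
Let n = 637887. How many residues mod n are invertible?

389880

Factor 637887: 637887 = 3 · 19**3 · 31.
φ(3) = 3 − 1 = 2.
φ(19^3) = 19^3 − 19^2 = 6859 − 361 = 6498.
φ(31) = 31 − 1 = 30.
φ(637887) = 2 × 6498 × 30 = 389880.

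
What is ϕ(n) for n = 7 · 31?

180

φ(217) = 217 · (1 − 1/7) · (1 − 1/31)
       = 217 · 180/217 = 180.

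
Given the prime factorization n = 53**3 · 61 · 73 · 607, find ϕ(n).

φ(402410213567) = 402410213567 · (1 − 1/53) · (1 − 1/61) · (1 − 1/73) · (1 − 1/607)
       = 402410213567 · 136131840/143257463 = 382394338560.

382394338560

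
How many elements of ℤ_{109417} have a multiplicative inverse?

82320

Factor 109417: 109417 = 7^3 × 11 × 29.
φ(109417) = 109417 · (1 − 1/7) · (1 − 1/11) · (1 − 1/29)
       = 109417 · 1680/2233 = 82320.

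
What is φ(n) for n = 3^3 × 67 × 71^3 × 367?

φ(3^3) = 3^3 − 3^2 = 27 − 9 = 18.
φ(67) = 67 − 1 = 66.
φ(71^3) = 71^2·(71−1) = 5041·70 = 352870.
φ(367) = 367 − 1 = 366.
Since φ is multiplicative, φ(237618186633) = 18 · 66 · 352870 · 366 = 153430698960.

153430698960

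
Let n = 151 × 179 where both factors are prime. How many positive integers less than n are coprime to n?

26700

φ(n) = (p − 1)(q − 1) = (151−1)(179−1) = 150·178 = 26700.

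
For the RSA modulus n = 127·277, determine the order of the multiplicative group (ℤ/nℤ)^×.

φ(pq) = (p−1)(q−1) = 126 · 276 = 34776.

34776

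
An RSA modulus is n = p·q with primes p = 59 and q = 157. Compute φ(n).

φ(pq) = (p−1)(q−1) = 58 · 156 = 9048.

9048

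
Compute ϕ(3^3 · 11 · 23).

3960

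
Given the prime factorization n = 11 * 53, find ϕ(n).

520

φ(11) = 11 − 1 = 10.
φ(53) = 53 − 1 = 52.
Since φ is multiplicative, φ(583) = 10 · 52 = 520.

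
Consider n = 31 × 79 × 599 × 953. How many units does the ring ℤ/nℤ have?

1332152640

φ(31) = 31 − 1 = 30.
φ(79) = 79 − 1 = 78.
φ(599) = 599 − 1 = 598.
φ(953) = 953 − 1 = 952.
Multiply: 30 · 78 · 598 · 952 = 1332152640.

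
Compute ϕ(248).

Prime factorization: 248 = 2^3 * 31.
φ(248) = 248 · (1 − 1/2) · (1 − 1/31)
       = 248 · 30/62 = 120.

120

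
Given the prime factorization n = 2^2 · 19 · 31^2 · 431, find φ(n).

14396400

φ(31478516) = 31478516 · (1 − 1/2) · (1 − 1/19) · (1 − 1/31) · (1 − 1/431)
       = 31478516 · 232200/507718 = 14396400.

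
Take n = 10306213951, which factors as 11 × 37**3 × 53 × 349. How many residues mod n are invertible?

8918432640

φ(11) = 11 − 1 = 10.
φ(37^3) = 37^2·(37−1) = 1369·36 = 49284.
φ(53) = 53 − 1 = 52.
φ(349) = 349 − 1 = 348.
Since φ is multiplicative, φ(10306213951) = 10 · 49284 · 52 · 348 = 8918432640.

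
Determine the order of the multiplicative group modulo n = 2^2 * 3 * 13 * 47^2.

φ(344604) = 344604 · (1 − 1/2) · (1 − 1/3) · (1 − 1/13) · (1 − 1/47)
       = 344604 · 1104/3666 = 103776.

103776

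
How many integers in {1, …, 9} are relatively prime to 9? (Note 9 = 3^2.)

φ(3^2) = 3^2 − 3^1 = 9 − 3 = 6.

6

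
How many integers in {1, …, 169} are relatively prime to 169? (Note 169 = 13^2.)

156

φ(13^2) = 13^2 − 13^1 = 169 − 13 = 156.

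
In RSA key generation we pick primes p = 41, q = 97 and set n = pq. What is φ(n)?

3840

φ(3977) = 3977 · (1 − 1/41) · (1 − 1/97)
       = 3977 · 3840/3977 = 3840.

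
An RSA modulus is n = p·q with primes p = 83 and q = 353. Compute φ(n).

φ(n) = (p − 1)(q − 1) = (83−1)(353−1) = 82·352 = 28864.

28864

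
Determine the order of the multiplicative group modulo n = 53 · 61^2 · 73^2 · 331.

330106233600

φ(53) = 53 − 1 = 52.
φ(61^2) = 61^2 − 61^1 = 3721 − 61 = 3660.
φ(73^2) = 73^1·(73−1) = 73·72 = 5256.
φ(331) = 331 − 1 = 330.
Multiply: 52 · 3660 · 5256 · 330 = 330106233600.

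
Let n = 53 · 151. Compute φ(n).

7800

φ(53) = 53 − 1 = 52.
φ(151) = 151 − 1 = 150.
φ(8003) = 52 × 150 = 7800.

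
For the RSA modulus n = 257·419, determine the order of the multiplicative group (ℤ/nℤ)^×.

107008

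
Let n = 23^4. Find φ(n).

267674

φ(279841) = 279841 · (1 − 1/23)
       = 279841 · 22/23 = 267674.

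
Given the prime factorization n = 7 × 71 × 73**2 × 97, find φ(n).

211921920

φ(256905761) = 256905761 · (1 − 1/7) · (1 − 1/71) · (1 − 1/73) · (1 − 1/97)
       = 256905761 · 2903040/3519257 = 211921920.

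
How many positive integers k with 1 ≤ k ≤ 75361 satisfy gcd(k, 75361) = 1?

57600

Prime factorization: 75361 = 11 × 13 × 17 × 31.
φ(75361) = 75361 · (1 − 1/11) · (1 − 1/13) · (1 − 1/17) · (1 − 1/31)
       = 75361 · 57600/75361 = 57600.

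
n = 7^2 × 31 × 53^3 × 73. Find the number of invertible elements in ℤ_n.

φ(7^2) = 7^1·(7−1) = 7·6 = 42.
φ(31) = 31 − 1 = 30.
φ(53^3) = 53^3 − 53^2 = 148877 − 2809 = 146068.
φ(73) = 73 − 1 = 72.
Since φ is multiplicative, φ(16508523899) = 42 · 30 · 146068 · 72 = 13251288960.

13251288960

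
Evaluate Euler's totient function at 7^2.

42

φ(49) = 49 · (1 − 1/7)
       = 49 · 6/7 = 42.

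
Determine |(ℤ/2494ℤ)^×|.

Prime factorization: 2494 = 2 · 29 · 43.
φ(2) = 2 − 1 = 1.
φ(29) = 29 − 1 = 28.
φ(43) = 43 − 1 = 42.
Multiply: 1 · 28 · 42 = 1176.

1176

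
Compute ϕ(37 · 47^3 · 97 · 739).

φ(275366732033) = 275366732033 · (1 − 1/37) · (1 − 1/47) · (1 − 1/97) · (1 − 1/739)
       = 275366732033 · 117324288/124656737 = 259169352192.

259169352192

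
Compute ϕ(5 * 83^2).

27224

φ(34445) = 34445 · (1 − 1/5) · (1 − 1/83)
       = 34445 · 328/415 = 27224.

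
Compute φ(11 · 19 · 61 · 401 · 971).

φ(4964090879) = 4964090879 · (1 − 1/11) · (1 − 1/19) · (1 − 1/61) · (1 − 1/401) · (1 − 1/971)
       = 4964090879 · 4190400000/4964090879 = 4190400000.

4190400000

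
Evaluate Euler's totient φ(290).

112

First factor: 290 = 2 · 5 · 29.
φ(290) = 290 · (1 − 1/2) · (1 − 1/5) · (1 − 1/29)
       = 290 · 112/290 = 112.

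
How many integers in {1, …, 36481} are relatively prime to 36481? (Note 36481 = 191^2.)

φ(36481) = 36481 · (1 − 1/191)
       = 36481 · 190/191 = 36290.

36290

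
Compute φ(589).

540

589 = 19 · 31.
φ(589) = 589 · (1 − 1/19) · (1 − 1/31)
       = 589 · 540/589 = 540.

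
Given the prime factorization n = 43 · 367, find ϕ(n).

15372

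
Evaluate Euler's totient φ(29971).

26880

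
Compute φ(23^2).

506

φ(529) = 529 · (1 − 1/23)
       = 529 · 22/23 = 506.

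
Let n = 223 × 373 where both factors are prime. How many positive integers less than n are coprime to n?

φ(223) = 223 − 1 = 222.
φ(373) = 373 − 1 = 372.
Since φ is multiplicative, φ(83179) = 222 · 372 = 82584.

82584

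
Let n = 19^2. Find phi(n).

342

φ(361) = 361 · (1 − 1/19)
       = 361 · 18/19 = 342.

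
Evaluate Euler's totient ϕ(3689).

3689 = 7 · 17 · 31.
φ(3689) = 3689 · (1 − 1/7) · (1 − 1/17) · (1 − 1/31)
       = 3689 · 2880/3689 = 2880.

2880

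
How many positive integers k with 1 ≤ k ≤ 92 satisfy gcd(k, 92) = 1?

Factor 92: 92 = 2^2 × 23.
φ(92) = 92 · (1 − 1/2) · (1 − 1/23)
       = 92 · 22/46 = 44.

44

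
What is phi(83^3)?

φ(571787) = 571787 · (1 − 1/83)
       = 571787 · 82/83 = 564898.

564898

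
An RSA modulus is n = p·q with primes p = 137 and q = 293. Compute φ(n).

φ(pq) = (p−1)(q−1) = 136 · 292 = 39712.

39712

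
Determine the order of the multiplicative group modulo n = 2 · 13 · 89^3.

φ(18329194) = 18329194 · (1 − 1/2) · (1 − 1/13) · (1 − 1/89)
       = 18329194 · 1056/2314 = 8364576.

8364576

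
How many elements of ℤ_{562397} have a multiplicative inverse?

First factor: 562397 = 11 * 29 * 41 * 43.
φ(11) = 11 − 1 = 10.
φ(29) = 29 − 1 = 28.
φ(41) = 41 − 1 = 40.
φ(43) = 43 − 1 = 42.
φ(562397) = 10 × 28 × 40 × 42 = 470400.

470400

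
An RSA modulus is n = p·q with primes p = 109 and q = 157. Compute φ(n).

φ(pq) = (p−1)(q−1) = 108 · 156 = 16848.

16848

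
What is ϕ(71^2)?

4970

φ(71^2) = 71^2 − 71^1 = 5041 − 71 = 4970.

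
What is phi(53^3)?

146068

φ(148877) = 148877 · (1 − 1/53)
       = 148877 · 52/53 = 146068.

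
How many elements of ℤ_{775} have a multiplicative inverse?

600

Prime factorization: 775 = 5**2 × 31.
φ(5^2) = 5^1·(5−1) = 5·4 = 20.
φ(31) = 31 − 1 = 30.
φ(775) = 20 × 30 = 600.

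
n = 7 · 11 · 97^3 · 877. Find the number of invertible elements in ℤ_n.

φ(61631895017) = 61631895017 · (1 − 1/7) · (1 − 1/11) · (1 − 1/97) · (1 − 1/877)
       = 61631895017 · 5045760/6550313 = 47475555840.

47475555840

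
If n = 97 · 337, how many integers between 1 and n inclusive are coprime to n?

32256

φ(32689) = 32689 · (1 − 1/97) · (1 − 1/337)
       = 32689 · 32256/32689 = 32256.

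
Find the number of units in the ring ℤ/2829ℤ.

1760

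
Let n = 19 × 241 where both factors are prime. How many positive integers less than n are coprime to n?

4320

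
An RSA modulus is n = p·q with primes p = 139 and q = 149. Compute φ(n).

20424

φ(n) = (p − 1)(q − 1) = (139−1)(149−1) = 138·148 = 20424.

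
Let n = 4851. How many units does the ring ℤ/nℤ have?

2520

4851 = 3**2 × 7**2 × 11.
φ(4851) = 4851 · (1 − 1/3) · (1 − 1/7) · (1 − 1/11)
       = 4851 · 120/231 = 2520.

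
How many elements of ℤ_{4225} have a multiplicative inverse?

3120

4225 = 5^2 × 13^2.
φ(4225) = 4225 · (1 − 1/5) · (1 − 1/13)
       = 4225 · 48/65 = 3120.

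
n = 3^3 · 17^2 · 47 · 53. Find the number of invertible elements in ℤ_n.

φ(19437273) = 19437273 · (1 − 1/3) · (1 − 1/17) · (1 − 1/47) · (1 − 1/53)
       = 19437273 · 76544/127041 = 11711232.

11711232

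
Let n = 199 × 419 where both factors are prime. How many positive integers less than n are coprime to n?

82764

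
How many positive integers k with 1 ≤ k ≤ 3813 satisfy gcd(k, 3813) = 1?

Factor 3813: 3813 = 3 * 31 * 41.
φ(3813) = 3813 · (1 − 1/3) · (1 − 1/31) · (1 − 1/41)
       = 3813 · 2400/3813 = 2400.

2400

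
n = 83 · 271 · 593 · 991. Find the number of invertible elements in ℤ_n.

φ(13218303859) = 13218303859 · (1 − 1/83) · (1 − 1/271) · (1 − 1/593) · (1 − 1/991)
       = 13218303859 · 12975811200/13218303859 = 12975811200.

12975811200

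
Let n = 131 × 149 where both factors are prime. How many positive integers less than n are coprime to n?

19240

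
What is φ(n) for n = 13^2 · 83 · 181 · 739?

1699289280

φ(1876237493) = 1876237493 · (1 − 1/13) · (1 − 1/83) · (1 − 1/181) · (1 − 1/739)
       = 1876237493 · 130714560/144325961 = 1699289280.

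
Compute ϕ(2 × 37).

φ(74) = 74 · (1 − 1/2) · (1 − 1/37)
       = 74 · 36/74 = 36.

36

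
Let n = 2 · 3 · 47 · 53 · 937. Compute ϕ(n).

φ(14004402) = 14004402 · (1 − 1/2) · (1 − 1/3) · (1 − 1/47) · (1 − 1/53) · (1 − 1/937)
       = 14004402 · 4477824/14004402 = 4477824.

4477824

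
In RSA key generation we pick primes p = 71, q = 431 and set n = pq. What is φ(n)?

30100

φ(pq) = (p−1)(q−1) = 70 · 430 = 30100.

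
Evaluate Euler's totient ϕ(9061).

7680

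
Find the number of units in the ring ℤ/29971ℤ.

29971 = 17 · 41 · 43.
φ(29971) = 29971 · (1 − 1/17) · (1 − 1/41) · (1 − 1/43)
       = 29971 · 26880/29971 = 26880.

26880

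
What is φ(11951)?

10368

First factor: 11951 = 17 · 19 · 37.
φ(17) = 17 − 1 = 16.
φ(19) = 19 − 1 = 18.
φ(37) = 37 − 1 = 36.
Multiply: 16 · 18 · 36 = 10368.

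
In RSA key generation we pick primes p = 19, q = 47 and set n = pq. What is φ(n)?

828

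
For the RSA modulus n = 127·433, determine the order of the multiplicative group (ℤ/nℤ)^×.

54432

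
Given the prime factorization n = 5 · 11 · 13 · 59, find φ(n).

27840

φ(5) = 5 − 1 = 4.
φ(11) = 11 − 1 = 10.
φ(13) = 13 − 1 = 12.
φ(59) = 59 − 1 = 58.
Since φ is multiplicative, φ(42185) = 4 · 10 · 12 · 58 = 27840.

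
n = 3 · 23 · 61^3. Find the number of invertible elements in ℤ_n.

9823440

φ(3) = 3 − 1 = 2.
φ(23) = 23 − 1 = 22.
φ(61^3) = 61^3 − 61^2 = 226981 − 3721 = 223260.
Multiply: 2 · 22 · 223260 = 9823440.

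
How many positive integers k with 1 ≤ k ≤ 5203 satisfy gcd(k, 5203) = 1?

4620

5203 = 11^2 · 43.
φ(11^2) = 11^1·(11−1) = 11·10 = 110.
φ(43) = 43 − 1 = 42.
Multiply: 110 · 42 = 4620.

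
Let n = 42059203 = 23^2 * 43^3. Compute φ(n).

39294948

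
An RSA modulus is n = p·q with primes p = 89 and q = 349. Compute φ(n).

30624

φ(31061) = 31061 · (1 − 1/89) · (1 − 1/349)
       = 31061 · 30624/31061 = 30624.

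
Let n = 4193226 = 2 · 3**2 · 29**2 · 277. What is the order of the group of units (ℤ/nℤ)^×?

1344672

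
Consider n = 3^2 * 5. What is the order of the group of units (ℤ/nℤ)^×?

φ(45) = 45 · (1 − 1/3) · (1 − 1/5)
       = 45 · 8/15 = 24.

24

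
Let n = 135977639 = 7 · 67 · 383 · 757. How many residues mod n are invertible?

φ(135977639) = 135977639 · (1 − 1/7) · (1 − 1/67) · (1 − 1/383) · (1 − 1/757)
       = 135977639 · 114361632/135977639 = 114361632.

114361632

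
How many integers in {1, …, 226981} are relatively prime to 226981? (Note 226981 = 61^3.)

223260

φ(61^3) = 61^3 − 61^2 = 226981 − 3721 = 223260.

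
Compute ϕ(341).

341 = 11 · 31.
φ(11) = 11 − 1 = 10.
φ(31) = 31 − 1 = 30.
φ(341) = 10 × 30 = 300.

300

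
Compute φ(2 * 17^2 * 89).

23936

φ(51442) = 51442 · (1 − 1/2) · (1 − 1/17) · (1 − 1/89)
       = 51442 · 1408/3026 = 23936.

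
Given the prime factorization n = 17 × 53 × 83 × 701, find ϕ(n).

47756800

φ(52422883) = 52422883 · (1 − 1/17) · (1 − 1/53) · (1 − 1/83) · (1 − 1/701)
       = 52422883 · 47756800/52422883 = 47756800.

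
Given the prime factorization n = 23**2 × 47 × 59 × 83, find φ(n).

110700656

φ(23^2) = 23^1·(23−1) = 23·22 = 506.
φ(47) = 47 − 1 = 46.
φ(59) = 59 − 1 = 58.
φ(83) = 83 − 1 = 82.
Since φ is multiplicative, φ(121754111) = 506 · 46 · 58 · 82 = 110700656.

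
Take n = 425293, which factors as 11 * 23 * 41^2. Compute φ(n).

360800

φ(425293) = 425293 · (1 − 1/11) · (1 − 1/23) · (1 − 1/41)
       = 425293 · 8800/10373 = 360800.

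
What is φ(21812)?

Factor 21812: 21812 = 2^2 · 7 · 19 · 41.
φ(2^2) = 2^2 − 2^1 = 4 − 2 = 2.
φ(7) = 7 − 1 = 6.
φ(19) = 19 − 1 = 18.
φ(41) = 41 − 1 = 40.
φ(21812) = 2 × 6 × 18 × 40 = 8640.

8640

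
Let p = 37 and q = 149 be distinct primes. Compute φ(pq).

5328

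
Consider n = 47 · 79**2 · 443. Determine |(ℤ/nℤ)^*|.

φ(47) = 47 − 1 = 46.
φ(79^2) = 79^2 − 79^1 = 6241 − 79 = 6162.
φ(443) = 443 − 1 = 442.
φ(129943861) = 46 × 6162 × 442 = 125285784.

125285784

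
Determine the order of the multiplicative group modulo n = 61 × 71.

φ(61) = 61 − 1 = 60.
φ(71) = 71 − 1 = 70.
Multiply: 60 · 70 = 4200.

4200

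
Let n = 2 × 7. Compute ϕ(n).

φ(2) = 2 − 1 = 1.
φ(7) = 7 − 1 = 6.
Multiply: 1 · 6 = 6.

6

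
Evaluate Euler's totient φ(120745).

86400

Prime factorization: 120745 = 5 · 19 · 31 · 41.
φ(120745) = 120745 · (1 − 1/5) · (1 − 1/19) · (1 − 1/31) · (1 − 1/41)
       = 120745 · 86400/120745 = 86400.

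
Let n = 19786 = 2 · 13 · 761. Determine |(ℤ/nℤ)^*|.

9120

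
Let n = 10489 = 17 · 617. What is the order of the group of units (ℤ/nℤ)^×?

φ(17) = 17 − 1 = 16.
φ(617) = 617 − 1 = 616.
Since φ is multiplicative, φ(10489) = 16 · 616 = 9856.

9856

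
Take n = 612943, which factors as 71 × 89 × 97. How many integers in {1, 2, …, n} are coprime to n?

591360

φ(612943) = 612943 · (1 − 1/71) · (1 − 1/89) · (1 − 1/97)
       = 612943 · 591360/612943 = 591360.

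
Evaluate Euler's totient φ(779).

720

Prime factorization: 779 = 19 * 41.
φ(19) = 19 − 1 = 18.
φ(41) = 41 − 1 = 40.
φ(779) = 18 × 40 = 720.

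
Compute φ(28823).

25920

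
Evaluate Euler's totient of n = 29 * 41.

φ(29) = 29 − 1 = 28.
φ(41) = 41 − 1 = 40.
φ(1189) = 28 × 40 = 1120.

1120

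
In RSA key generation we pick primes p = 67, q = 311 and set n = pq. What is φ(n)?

20460

For distinct primes, φ(pq) = (p−1)(q−1) = 66 × 310 = 20460.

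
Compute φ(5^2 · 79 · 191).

296400

φ(5^2) = 5^1·(5−1) = 5·4 = 20.
φ(79) = 79 − 1 = 78.
φ(191) = 191 − 1 = 190.
φ(377225) = 20 × 78 × 190 = 296400.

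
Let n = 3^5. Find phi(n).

162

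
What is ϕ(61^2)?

3660

φ(3721) = 3721 · (1 − 1/61)
       = 3721 · 60/61 = 3660.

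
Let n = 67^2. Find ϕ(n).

4422

φ(67^2) = 67^2 − 67^1 = 4489 − 67 = 4422.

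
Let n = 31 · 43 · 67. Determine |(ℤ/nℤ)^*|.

φ(89311) = 89311 · (1 − 1/31) · (1 − 1/43) · (1 − 1/67)
       = 89311 · 83160/89311 = 83160.

83160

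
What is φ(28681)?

25872

28681 = 23 × 29 × 43.
φ(28681) = 28681 · (1 − 1/23) · (1 − 1/29) · (1 − 1/43)
       = 28681 · 25872/28681 = 25872.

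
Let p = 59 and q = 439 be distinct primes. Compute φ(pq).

25404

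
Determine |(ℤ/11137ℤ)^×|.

Factor 11137: 11137 = 7 * 37 * 43.
φ(11137) = 11137 · (1 − 1/7) · (1 − 1/37) · (1 − 1/43)
       = 11137 · 9072/11137 = 9072.

9072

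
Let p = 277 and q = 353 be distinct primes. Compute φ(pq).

For distinct primes, φ(pq) = (p−1)(q−1) = 276 × 352 = 97152.

97152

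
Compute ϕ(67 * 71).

φ(4757) = 4757 · (1 − 1/67) · (1 − 1/71)
       = 4757 · 4620/4757 = 4620.

4620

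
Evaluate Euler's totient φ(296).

144

Prime factorization: 296 = 2^3 * 37.
φ(296) = 296 · (1 − 1/2) · (1 − 1/37)
       = 296 · 36/74 = 144.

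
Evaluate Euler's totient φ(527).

480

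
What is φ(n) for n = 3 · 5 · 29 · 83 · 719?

13188224

φ(25959495) = 25959495 · (1 − 1/3) · (1 − 1/5) · (1 − 1/29) · (1 − 1/83) · (1 − 1/719)
       = 25959495 · 13188224/25959495 = 13188224.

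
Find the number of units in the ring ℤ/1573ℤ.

1320

Factor 1573: 1573 = 11^2 × 13.
φ(1573) = 1573 · (1 − 1/11) · (1 − 1/13)
       = 1573 · 120/143 = 1320.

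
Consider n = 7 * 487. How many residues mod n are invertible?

2916

φ(7) = 7 − 1 = 6.
φ(487) = 487 − 1 = 486.
φ(3409) = 6 × 486 = 2916.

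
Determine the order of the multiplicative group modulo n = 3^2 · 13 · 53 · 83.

307008

φ(514683) = 514683 · (1 − 1/3) · (1 − 1/13) · (1 − 1/53) · (1 − 1/83)
       = 514683 · 102336/171561 = 307008.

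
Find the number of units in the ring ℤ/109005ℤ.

52416

109005 = 3 · 5 · 13**2 · 43.
φ(109005) = 109005 · (1 − 1/3) · (1 − 1/5) · (1 − 1/13) · (1 − 1/43)
       = 109005 · 4032/8385 = 52416.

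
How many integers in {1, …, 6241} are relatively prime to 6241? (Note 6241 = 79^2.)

6162

φ(79^2) = 79^2 − 79^1 = 6241 − 79 = 6162.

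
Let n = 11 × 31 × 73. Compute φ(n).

21600

φ(24893) = 24893 · (1 − 1/11) · (1 − 1/31) · (1 − 1/73)
       = 24893 · 21600/24893 = 21600.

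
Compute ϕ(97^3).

903264

φ(912673) = 912673 · (1 − 1/97)
       = 912673 · 96/97 = 903264.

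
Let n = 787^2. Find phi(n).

618582

φ(619369) = 619369 · (1 − 1/787)
       = 619369 · 786/787 = 618582.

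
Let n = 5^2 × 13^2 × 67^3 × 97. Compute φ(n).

φ(123260196475) = 123260196475 · (1 − 1/5) · (1 − 1/13) · (1 − 1/67) · (1 − 1/97)
       = 123260196475 · 304128/422435 = 88739988480.

88739988480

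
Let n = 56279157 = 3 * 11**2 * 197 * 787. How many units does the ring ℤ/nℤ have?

33892320

φ(56279157) = 56279157 · (1 − 1/3) · (1 − 1/11) · (1 − 1/197) · (1 − 1/787)
       = 56279157 · 3081120/5116287 = 33892320.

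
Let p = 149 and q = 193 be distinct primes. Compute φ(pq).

For distinct primes, φ(pq) = (p−1)(q−1) = 148 × 192 = 28416.

28416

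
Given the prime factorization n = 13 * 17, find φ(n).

φ(13) = 13 − 1 = 12.
φ(17) = 17 − 1 = 16.
φ(221) = 12 × 16 = 192.

192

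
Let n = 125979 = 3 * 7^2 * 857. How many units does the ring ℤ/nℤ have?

φ(3) = 3 − 1 = 2.
φ(7^2) = 7^1·(7−1) = 7·6 = 42.
φ(857) = 857 − 1 = 856.
Multiply: 2 · 42 · 856 = 71904.

71904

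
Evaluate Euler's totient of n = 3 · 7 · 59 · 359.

φ(3) = 3 − 1 = 2.
φ(7) = 7 − 1 = 6.
φ(59) = 59 − 1 = 58.
φ(359) = 359 − 1 = 358.
Multiply: 2 · 6 · 58 · 358 = 249168.

249168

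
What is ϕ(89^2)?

7832

φ(7921) = 7921 · (1 − 1/89)
       = 7921 · 88/89 = 7832.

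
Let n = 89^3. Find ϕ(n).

697048

φ(704969) = 704969 · (1 − 1/89)
       = 704969 · 88/89 = 697048.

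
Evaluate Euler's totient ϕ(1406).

648

Prime factorization: 1406 = 2 * 19 * 37.
φ(1406) = 1406 · (1 − 1/2) · (1 − 1/19) · (1 − 1/37)
       = 1406 · 648/1406 = 648.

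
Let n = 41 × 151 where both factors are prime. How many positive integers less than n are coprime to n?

6000

For distinct primes, φ(pq) = (p−1)(q−1) = 40 × 150 = 6000.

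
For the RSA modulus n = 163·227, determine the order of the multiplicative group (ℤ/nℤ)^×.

φ(37001) = 37001 · (1 − 1/163) · (1 − 1/227)
       = 37001 · 36612/37001 = 36612.

36612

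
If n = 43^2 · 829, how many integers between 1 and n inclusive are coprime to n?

φ(1532821) = 1532821 · (1 − 1/43) · (1 − 1/829)
       = 1532821 · 34776/35647 = 1495368.

1495368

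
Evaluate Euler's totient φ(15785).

9600

First factor: 15785 = 5 · 7 · 11 · 41.
φ(15785) = 15785 · (1 − 1/5) · (1 − 1/7) · (1 − 1/11) · (1 − 1/41)
       = 15785 · 9600/15785 = 9600.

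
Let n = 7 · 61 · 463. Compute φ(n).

166320

φ(197701) = 197701 · (1 − 1/7) · (1 − 1/61) · (1 − 1/463)
       = 197701 · 166320/197701 = 166320.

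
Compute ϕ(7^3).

294

φ(7^3) = 7^3 − 7^2 = 343 − 49 = 294.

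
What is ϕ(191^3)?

6931390

φ(191^3) = 191^2·(191−1) = 36481·190 = 6931390.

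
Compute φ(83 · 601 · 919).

45165600

φ(45842477) = 45842477 · (1 − 1/83) · (1 − 1/601) · (1 − 1/919)
       = 45842477 · 45165600/45842477 = 45165600.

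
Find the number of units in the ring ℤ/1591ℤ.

1512

1591 = 37 × 43.
φ(37) = 37 − 1 = 36.
φ(43) = 43 − 1 = 42.
Multiply: 36 · 42 = 1512.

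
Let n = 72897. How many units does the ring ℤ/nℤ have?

43240

First factor: 72897 = 3 × 11 × 47**2.
φ(72897) = 72897 · (1 − 1/3) · (1 − 1/11) · (1 − 1/47)
       = 72897 · 920/1551 = 43240.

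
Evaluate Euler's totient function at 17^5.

φ(17^5) = 17^5 − 17^4 = 1419857 − 83521 = 1336336.

1336336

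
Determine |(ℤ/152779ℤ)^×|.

120960

Prime factorization: 152779 = 11 * 17 * 19 * 43.
φ(152779) = 152779 · (1 − 1/11) · (1 − 1/17) · (1 − 1/19) · (1 − 1/43)
       = 152779 · 120960/152779 = 120960.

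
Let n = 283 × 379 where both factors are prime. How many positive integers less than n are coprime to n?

106596

φ(pq) = (p−1)(q−1) = 282 · 378 = 106596.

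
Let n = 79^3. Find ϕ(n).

486798

φ(493039) = 493039 · (1 − 1/79)
       = 493039 · 78/79 = 486798.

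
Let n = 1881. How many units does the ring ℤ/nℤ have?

1080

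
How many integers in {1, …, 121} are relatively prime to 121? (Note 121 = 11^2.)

110

φ(121) = 121 · (1 − 1/11)
       = 121 · 10/11 = 110.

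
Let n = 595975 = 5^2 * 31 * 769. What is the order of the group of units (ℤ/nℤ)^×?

φ(5^2) = 5^1·(5−1) = 5·4 = 20.
φ(31) = 31 − 1 = 30.
φ(769) = 769 − 1 = 768.
Since φ is multiplicative, φ(595975) = 20 · 30 · 768 = 460800.

460800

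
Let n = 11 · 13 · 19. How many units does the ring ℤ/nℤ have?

φ(11) = 11 − 1 = 10.
φ(13) = 13 − 1 = 12.
φ(19) = 19 − 1 = 18.
Since φ is multiplicative, φ(2717) = 10 · 12 · 18 = 2160.

2160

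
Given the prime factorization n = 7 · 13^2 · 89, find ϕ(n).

82368

φ(105287) = 105287 · (1 − 1/7) · (1 − 1/13) · (1 − 1/89)
       = 105287 · 6336/8099 = 82368.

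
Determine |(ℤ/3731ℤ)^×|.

First factor: 3731 = 7 · 13 · 41.
φ(3731) = 3731 · (1 − 1/7) · (1 − 1/13) · (1 − 1/41)
       = 3731 · 2880/3731 = 2880.

2880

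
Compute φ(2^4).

8

φ(2^4) = 2^3·(2−1) = 8·1 = 8.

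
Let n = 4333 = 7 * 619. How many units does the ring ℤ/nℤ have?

φ(4333) = 4333 · (1 − 1/7) · (1 − 1/619)
       = 4333 · 3708/4333 = 3708.

3708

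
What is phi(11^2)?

110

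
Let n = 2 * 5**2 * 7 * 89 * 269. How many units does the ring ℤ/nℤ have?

φ(2) = 2 − 1 = 1.
φ(5^2) = 5^1·(5−1) = 5·4 = 20.
φ(7) = 7 − 1 = 6.
φ(89) = 89 − 1 = 88.
φ(269) = 269 − 1 = 268.
Since φ is multiplicative, φ(8379350) = 1 · 20 · 6 · 88 · 268 = 2830080.

2830080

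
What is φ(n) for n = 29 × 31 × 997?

836640

φ(29) = 29 − 1 = 28.
φ(31) = 31 − 1 = 30.
φ(997) = 997 − 1 = 996.
Since φ is multiplicative, φ(896303) = 28 · 30 · 996 = 836640.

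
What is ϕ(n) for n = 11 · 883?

φ(9713) = 9713 · (1 − 1/11) · (1 − 1/883)
       = 9713 · 8820/9713 = 8820.

8820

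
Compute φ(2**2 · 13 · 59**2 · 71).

5748960

φ(2^2) = 2^2 − 2^1 = 4 − 2 = 2.
φ(13) = 13 − 1 = 12.
φ(59^2) = 59^2 − 59^1 = 3481 − 59 = 3422.
φ(71) = 71 − 1 = 70.
Since φ is multiplicative, φ(12851852) = 2 · 12 · 3422 · 70 = 5748960.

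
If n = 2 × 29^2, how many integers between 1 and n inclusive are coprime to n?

812

φ(1682) = 1682 · (1 − 1/2) · (1 − 1/29)
       = 1682 · 28/58 = 812.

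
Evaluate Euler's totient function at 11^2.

110

φ(11^2) = 11^1·(11−1) = 11·10 = 110.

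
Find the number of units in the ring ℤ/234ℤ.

72

Factor 234: 234 = 2 · 3^2 · 13.
φ(2) = 2 − 1 = 1.
φ(3^2) = 3^2 − 3^1 = 9 − 3 = 6.
φ(13) = 13 − 1 = 12.
Since φ is multiplicative, φ(234) = 1 · 6 · 12 = 72.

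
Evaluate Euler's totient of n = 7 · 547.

3276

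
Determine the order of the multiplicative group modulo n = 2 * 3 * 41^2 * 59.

φ(2) = 2 − 1 = 1.
φ(3) = 3 − 1 = 2.
φ(41^2) = 41^2 − 41^1 = 1681 − 41 = 1640.
φ(59) = 59 − 1 = 58.
Since φ is multiplicative, φ(595074) = 1 · 2 · 1640 · 58 = 190240.

190240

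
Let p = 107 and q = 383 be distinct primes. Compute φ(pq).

40492

For distinct primes, φ(pq) = (p−1)(q−1) = 106 × 382 = 40492.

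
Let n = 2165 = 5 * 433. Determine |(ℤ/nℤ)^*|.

φ(2165) = 2165 · (1 − 1/5) · (1 − 1/433)
       = 2165 · 1728/2165 = 1728.

1728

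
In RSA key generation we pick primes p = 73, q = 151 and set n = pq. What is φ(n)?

10800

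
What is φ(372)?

372 = 2^2 * 3 * 31.
φ(2^2) = 2^1·(2−1) = 2·1 = 2.
φ(3) = 3 − 1 = 2.
φ(31) = 31 − 1 = 30.
φ(372) = 2 × 2 × 30 = 120.

120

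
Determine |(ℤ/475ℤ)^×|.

475 = 5^2 * 19.
φ(475) = 475 · (1 − 1/5) · (1 − 1/19)
       = 475 · 72/95 = 360.

360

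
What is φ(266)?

266 = 2 × 7 × 19.
φ(266) = 266 · (1 − 1/2) · (1 − 1/7) · (1 − 1/19)
       = 266 · 108/266 = 108.

108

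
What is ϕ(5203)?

First factor: 5203 = 11^2 * 43.
φ(5203) = 5203 · (1 − 1/11) · (1 − 1/43)
       = 5203 · 420/473 = 4620.

4620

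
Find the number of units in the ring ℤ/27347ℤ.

Factor 27347: 27347 = 23 × 29 × 41.
φ(27347) = 27347 · (1 − 1/23) · (1 − 1/29) · (1 − 1/41)
       = 27347 · 24640/27347 = 24640.

24640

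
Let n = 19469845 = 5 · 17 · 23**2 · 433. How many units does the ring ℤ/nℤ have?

13989888

φ(19469845) = 19469845 · (1 − 1/5) · (1 − 1/17) · (1 − 1/23) · (1 − 1/433)
       = 19469845 · 608256/846515 = 13989888.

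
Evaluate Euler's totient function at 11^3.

φ(11^3) = 11^3 − 11^2 = 1331 − 121 = 1210.

1210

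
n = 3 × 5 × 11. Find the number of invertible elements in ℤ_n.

80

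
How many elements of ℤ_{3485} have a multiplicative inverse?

2560

Factor 3485: 3485 = 5 * 17 * 41.
φ(5) = 5 − 1 = 4.
φ(17) = 17 − 1 = 16.
φ(41) = 41 − 1 = 40.
φ(3485) = 4 × 16 × 40 = 2560.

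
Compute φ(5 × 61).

240

φ(305) = 305 · (1 − 1/5) · (1 − 1/61)
       = 305 · 240/305 = 240.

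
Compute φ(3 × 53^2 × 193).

1058304

φ(1626411) = 1626411 · (1 − 1/3) · (1 − 1/53) · (1 − 1/193)
       = 1626411 · 19968/30687 = 1058304.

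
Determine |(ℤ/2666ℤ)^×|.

First factor: 2666 = 2 × 31 × 43.
φ(2) = 2 − 1 = 1.
φ(31) = 31 − 1 = 30.
φ(43) = 43 − 1 = 42.
Since φ is multiplicative, φ(2666) = 1 · 30 · 42 = 1260.

1260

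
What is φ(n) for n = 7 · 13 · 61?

4320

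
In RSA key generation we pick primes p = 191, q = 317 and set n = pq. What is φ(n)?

60040

φ(191) = 191 − 1 = 190.
φ(317) = 317 − 1 = 316.
Since φ is multiplicative, φ(60547) = 190 · 316 = 60040.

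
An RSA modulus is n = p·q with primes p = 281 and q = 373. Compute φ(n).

φ(n) = (p − 1)(q − 1) = (281−1)(373−1) = 280·372 = 104160.

104160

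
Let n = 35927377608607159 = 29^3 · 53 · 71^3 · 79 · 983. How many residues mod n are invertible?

33096205058017920

φ(35927377608607159) = 35927377608607159 · (1 − 1/29) · (1 − 1/53) · (1 − 1/71) · (1 − 1/79) · (1 − 1/983)
       = 35927377608607159 · 7806664320/8474475439 = 33096205058017920.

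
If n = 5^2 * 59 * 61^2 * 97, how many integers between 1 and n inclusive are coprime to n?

407577600

φ(532382075) = 532382075 · (1 − 1/5) · (1 − 1/59) · (1 − 1/61) · (1 − 1/97)
       = 532382075 · 1336320/1745515 = 407577600.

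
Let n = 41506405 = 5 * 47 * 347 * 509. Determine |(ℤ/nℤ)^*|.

φ(5) = 5 − 1 = 4.
φ(47) = 47 − 1 = 46.
φ(347) = 347 − 1 = 346.
φ(509) = 509 − 1 = 508.
φ(41506405) = 4 × 46 × 346 × 508 = 32341312.

32341312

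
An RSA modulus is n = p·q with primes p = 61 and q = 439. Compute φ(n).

For distinct primes, φ(pq) = (p−1)(q−1) = 60 × 438 = 26280.

26280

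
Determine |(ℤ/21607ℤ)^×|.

19200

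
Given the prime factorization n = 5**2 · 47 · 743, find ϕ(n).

φ(873025) = 873025 · (1 − 1/5) · (1 − 1/47) · (1 − 1/743)
       = 873025 · 136528/174605 = 682640.

682640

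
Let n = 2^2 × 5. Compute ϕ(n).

φ(2^2) = 2^2 − 2^1 = 4 − 2 = 2.
φ(5) = 5 − 1 = 4.
Multiply: 2 · 4 = 8.

8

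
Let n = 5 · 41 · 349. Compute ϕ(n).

55680

φ(5) = 5 − 1 = 4.
φ(41) = 41 − 1 = 40.
φ(349) = 349 − 1 = 348.
Multiply: 4 · 40 · 348 = 55680.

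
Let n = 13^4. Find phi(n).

26364

φ(28561) = 28561 · (1 − 1/13)
       = 28561 · 12/13 = 26364.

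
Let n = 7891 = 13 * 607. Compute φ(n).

7272

φ(13) = 13 − 1 = 12.
φ(607) = 607 − 1 = 606.
φ(7891) = 12 × 606 = 7272.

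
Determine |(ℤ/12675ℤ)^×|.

12675 = 3 * 5^2 * 13^2.
φ(3) = 3 − 1 = 2.
φ(5^2) = 5^1·(5−1) = 5·4 = 20.
φ(13^2) = 13^2 − 13^1 = 169 − 13 = 156.
φ(12675) = 2 × 20 × 156 = 6240.

6240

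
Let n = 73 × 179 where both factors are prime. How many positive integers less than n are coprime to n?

12816

φ(pq) = (p−1)(q−1) = 72 · 178 = 12816.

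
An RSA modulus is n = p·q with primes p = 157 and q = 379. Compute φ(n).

φ(pq) = (p−1)(q−1) = 156 · 378 = 58968.

58968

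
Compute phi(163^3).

φ(4330747) = 4330747 · (1 − 1/163)
       = 4330747 · 162/163 = 4304178.

4304178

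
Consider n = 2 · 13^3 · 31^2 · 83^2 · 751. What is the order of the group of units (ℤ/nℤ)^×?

9627291180000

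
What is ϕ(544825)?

First factor: 544825 = 5**2 · 19 · 31 · 37.
φ(5^2) = 5^1·(5−1) = 5·4 = 20.
φ(19) = 19 − 1 = 18.
φ(31) = 31 − 1 = 30.
φ(37) = 37 − 1 = 36.
Multiply: 20 · 18 · 30 · 36 = 388800.

388800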